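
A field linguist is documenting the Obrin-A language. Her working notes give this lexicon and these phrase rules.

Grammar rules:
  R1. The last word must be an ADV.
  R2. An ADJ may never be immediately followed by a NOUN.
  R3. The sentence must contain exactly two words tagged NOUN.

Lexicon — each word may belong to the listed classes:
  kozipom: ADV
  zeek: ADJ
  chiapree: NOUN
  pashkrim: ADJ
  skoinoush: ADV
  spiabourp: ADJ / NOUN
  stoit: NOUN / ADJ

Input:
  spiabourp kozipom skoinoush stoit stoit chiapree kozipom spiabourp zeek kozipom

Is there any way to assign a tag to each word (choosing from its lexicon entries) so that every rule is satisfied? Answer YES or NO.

NO

Candidates per position — 1:spiabourp {ADJ,NOUN}; 2:kozipom {ADV}; 3:skoinoush {ADV}; 4:stoit {NOUN,ADJ}; 5:stoit {NOUN,ADJ}; 6:chiapree {NOUN}; 7:kozipom {ADV}; 8:spiabourp {ADJ,NOUN}; 9:zeek {ADJ}; 10:kozipom {ADV}.
Every candidate sequence violates at least one rule; no consistent tagging exists.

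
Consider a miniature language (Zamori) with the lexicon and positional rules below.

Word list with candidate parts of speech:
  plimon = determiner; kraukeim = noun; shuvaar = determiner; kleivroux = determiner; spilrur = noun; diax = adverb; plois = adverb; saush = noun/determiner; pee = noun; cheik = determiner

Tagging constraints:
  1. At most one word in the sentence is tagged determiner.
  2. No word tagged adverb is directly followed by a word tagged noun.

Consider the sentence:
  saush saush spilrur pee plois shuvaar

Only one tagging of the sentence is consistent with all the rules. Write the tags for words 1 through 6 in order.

Candidates per position — 1:saush {noun,determiner}; 2:saush {noun,determiner}; 3:spilrur {noun}; 4:pee {noun}; 5:plois {adverb}; 6:shuvaar {determiner}.
If word 1 were determiner, no tagging could satisfy rule 1; so word 1 is noun.
If word 2 were determiner, no tagging could satisfy rule 1; so word 2 is noun.
So the tagging must be: noun noun noun noun adverb determiner.
Verifying each rule — rule 1 satisfied; rule 2 satisfied.

noun noun noun noun adverb determiner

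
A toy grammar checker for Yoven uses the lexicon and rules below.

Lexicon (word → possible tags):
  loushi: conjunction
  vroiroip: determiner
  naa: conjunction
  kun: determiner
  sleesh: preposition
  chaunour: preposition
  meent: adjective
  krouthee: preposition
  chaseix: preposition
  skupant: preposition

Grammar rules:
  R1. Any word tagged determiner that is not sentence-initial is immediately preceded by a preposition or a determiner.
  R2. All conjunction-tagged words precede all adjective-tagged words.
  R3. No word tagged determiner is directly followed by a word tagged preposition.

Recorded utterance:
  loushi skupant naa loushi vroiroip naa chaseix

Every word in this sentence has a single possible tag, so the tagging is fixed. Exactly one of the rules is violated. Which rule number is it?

1

Fixed tagging: conjunction preposition conjunction conjunction determiner conjunction preposition.
Checking each rule: R1 fail, R2 pass, R3 pass.
Only rule 1 fails.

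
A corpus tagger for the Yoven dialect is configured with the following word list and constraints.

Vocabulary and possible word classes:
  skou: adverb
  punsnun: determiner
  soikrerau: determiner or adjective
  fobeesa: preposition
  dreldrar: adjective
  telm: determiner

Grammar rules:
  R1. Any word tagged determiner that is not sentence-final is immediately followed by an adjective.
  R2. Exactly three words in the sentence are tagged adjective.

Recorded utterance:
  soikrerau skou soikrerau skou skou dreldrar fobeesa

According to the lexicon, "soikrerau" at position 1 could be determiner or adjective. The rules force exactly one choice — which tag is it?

adjective

Candidates per position — 1:soikrerau {determiner,adjective}; 2:skou {adverb}; 3:soikrerau {determiner,adjective}; 4:skou {adverb}; 5:skou {adverb}; 6:dreldrar {adjective}; 7:fobeesa {preposition}.
Position 1: tagging it determiner would leave rule 1 unsatisfiable, so it must be adjective.
Position 3: tagging it determiner would leave rule 1 unsatisfiable, so it must be adjective.
The only consistent sequence is: adjective adverb adjective adverb adverb adjective preposition.
Checking: rule 1 ✓; rule 2 ✓.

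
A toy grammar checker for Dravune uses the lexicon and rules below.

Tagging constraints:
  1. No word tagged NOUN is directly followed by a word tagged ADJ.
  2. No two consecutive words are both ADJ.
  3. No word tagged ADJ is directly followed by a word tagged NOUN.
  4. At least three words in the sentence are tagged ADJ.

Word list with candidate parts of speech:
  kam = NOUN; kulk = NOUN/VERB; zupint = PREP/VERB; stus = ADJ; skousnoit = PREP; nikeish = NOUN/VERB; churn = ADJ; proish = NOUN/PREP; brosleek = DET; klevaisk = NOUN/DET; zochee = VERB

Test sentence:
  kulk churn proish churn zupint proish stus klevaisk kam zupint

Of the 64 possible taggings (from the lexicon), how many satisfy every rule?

4

Candidates per position — 1:kulk {NOUN,VERB}; 2:churn {ADJ}; 3:proish {NOUN,PREP}; 4:churn {ADJ}; 5:zupint {PREP,VERB}; 6:proish {NOUN,PREP}; 7:stus {ADJ}; 8:klevaisk {NOUN,DET}; 9:kam {NOUN}; 10:zupint {PREP,VERB}.
There are 64 candidate sequences in total.
The sequences that satisfy every rule: VERB ADJ PREP ADJ PREP PREP ADJ DET NOUN PREP; VERB ADJ PREP ADJ PREP PREP ADJ DET NOUN VERB; VERB ADJ PREP ADJ VERB PREP ADJ DET NOUN PREP; VERB ADJ PREP ADJ VERB PREP ADJ DET NOUN VERB.
Count = 4.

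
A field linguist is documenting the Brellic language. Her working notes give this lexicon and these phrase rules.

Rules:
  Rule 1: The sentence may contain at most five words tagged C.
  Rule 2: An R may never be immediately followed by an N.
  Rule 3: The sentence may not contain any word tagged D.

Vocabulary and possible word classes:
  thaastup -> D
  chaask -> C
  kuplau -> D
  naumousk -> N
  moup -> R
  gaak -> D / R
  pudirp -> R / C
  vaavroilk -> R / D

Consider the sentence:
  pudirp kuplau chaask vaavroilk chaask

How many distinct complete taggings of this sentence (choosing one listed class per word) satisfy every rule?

Candidates per position — 1:pudirp {R,C}; 2:kuplau {D}; 3:chaask {C}; 4:vaavroilk {R,D}; 5:chaask {C}.
There are 4 candidate sequences in total.
Rule 3 cannot be satisfied by any choice of tags from the lexicon.
So there is no consistent tagging.
Count = 0.

0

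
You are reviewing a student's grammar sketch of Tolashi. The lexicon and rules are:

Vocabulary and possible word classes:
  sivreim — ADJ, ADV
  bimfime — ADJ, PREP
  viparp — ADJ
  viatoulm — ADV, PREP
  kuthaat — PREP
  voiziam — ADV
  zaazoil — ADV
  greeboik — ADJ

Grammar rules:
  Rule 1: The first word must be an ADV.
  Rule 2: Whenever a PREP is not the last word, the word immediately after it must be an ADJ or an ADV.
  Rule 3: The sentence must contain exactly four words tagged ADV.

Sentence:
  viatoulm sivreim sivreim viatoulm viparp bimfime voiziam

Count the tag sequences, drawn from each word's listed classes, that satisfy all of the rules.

Candidates per position — 1:viatoulm {ADV,PREP}; 2:sivreim {ADJ,ADV}; 3:sivreim {ADJ,ADV}; 4:viatoulm {ADV,PREP}; 5:viparp {ADJ}; 6:bimfime {ADJ,PREP}; 7:voiziam {ADV}.
There are 32 candidate sequences in total.
Checking each against the rules leaves 6 sequences.
Count = 6.

6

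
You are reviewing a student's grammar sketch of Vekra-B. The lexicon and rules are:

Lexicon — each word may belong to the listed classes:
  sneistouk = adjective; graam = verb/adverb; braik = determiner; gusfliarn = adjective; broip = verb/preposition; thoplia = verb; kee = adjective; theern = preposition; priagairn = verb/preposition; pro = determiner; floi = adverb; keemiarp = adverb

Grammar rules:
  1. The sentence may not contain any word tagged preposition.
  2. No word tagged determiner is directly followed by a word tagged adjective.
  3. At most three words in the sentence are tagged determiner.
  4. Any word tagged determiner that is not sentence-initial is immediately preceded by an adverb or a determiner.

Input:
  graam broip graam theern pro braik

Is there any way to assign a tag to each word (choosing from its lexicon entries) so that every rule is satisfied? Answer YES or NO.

Candidates per position — 1:graam {verb,adverb}; 2:broip {verb,preposition}; 3:graam {verb,adverb}; 4:theern {preposition}; 5:pro {determiner}; 6:braik {determiner}.
Rule 1 cannot be satisfied by any choice of tags from the lexicon.
So there is no consistent tagging.

NO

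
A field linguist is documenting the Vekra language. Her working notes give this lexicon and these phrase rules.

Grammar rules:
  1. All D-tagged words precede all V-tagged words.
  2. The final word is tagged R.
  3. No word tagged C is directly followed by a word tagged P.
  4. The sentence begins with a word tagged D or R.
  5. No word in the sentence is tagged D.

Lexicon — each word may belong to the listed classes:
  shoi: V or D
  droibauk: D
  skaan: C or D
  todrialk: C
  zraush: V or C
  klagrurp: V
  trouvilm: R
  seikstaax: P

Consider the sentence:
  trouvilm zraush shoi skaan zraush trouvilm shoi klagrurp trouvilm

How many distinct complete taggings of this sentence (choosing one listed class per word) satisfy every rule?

Candidates per position — 1:trouvilm {R}; 2:zraush {V,C}; 3:shoi {V,D}; 4:skaan {C,D}; 5:zraush {V,C}; 6:trouvilm {R}; 7:shoi {V,D}; 8:klagrurp {V}; 9:trouvilm {R}.
There are 32 candidate sequences in total.
The sequences that satisfy every rule: R V V C V R V V R; R V V C C R V V R; R C V C V R V V R; R C V C C R V V R.
Count = 4.

4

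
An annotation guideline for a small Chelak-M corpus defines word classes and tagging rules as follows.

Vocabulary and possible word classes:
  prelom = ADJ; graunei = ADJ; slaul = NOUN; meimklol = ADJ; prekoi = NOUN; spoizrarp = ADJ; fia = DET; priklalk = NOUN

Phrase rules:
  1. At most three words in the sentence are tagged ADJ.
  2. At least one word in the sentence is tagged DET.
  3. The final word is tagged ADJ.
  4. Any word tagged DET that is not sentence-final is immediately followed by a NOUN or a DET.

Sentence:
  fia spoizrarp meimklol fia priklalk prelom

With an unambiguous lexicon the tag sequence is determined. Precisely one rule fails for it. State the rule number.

Fixed tagging: DET ADJ ADJ DET NOUN ADJ.
Checking each rule: R1 ✓, R2 ✓, R3 ✓, R4 ✗.
Only rule 4 fails.

4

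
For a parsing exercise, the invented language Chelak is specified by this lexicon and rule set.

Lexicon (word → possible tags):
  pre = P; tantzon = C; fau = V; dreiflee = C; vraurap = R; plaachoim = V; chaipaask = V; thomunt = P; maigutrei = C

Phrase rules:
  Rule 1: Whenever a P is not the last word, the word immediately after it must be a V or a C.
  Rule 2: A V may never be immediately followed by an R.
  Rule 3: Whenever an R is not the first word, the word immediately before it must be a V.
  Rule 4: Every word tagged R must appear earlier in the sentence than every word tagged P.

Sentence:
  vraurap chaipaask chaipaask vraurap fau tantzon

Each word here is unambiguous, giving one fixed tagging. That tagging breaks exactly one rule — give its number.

Fixed tagging: R V V R V C.
Checking each rule: R1 ✓, R2 ✗, R3 ✓, R4 ✓.
Only rule 2 fails.

2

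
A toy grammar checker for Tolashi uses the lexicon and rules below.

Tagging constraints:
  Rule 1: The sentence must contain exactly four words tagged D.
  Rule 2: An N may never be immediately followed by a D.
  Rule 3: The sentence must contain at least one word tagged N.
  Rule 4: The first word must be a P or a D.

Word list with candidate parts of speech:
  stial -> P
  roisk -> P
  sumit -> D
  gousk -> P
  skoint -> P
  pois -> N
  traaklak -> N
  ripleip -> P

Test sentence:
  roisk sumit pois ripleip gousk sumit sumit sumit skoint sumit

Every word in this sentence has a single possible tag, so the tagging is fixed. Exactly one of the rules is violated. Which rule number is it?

1

Fixed tagging: P D N P P D D D P D.
Checking each rule: R1 ✗, R2 ✓, R3 ✓, R4 ✓.
Only rule 1 fails.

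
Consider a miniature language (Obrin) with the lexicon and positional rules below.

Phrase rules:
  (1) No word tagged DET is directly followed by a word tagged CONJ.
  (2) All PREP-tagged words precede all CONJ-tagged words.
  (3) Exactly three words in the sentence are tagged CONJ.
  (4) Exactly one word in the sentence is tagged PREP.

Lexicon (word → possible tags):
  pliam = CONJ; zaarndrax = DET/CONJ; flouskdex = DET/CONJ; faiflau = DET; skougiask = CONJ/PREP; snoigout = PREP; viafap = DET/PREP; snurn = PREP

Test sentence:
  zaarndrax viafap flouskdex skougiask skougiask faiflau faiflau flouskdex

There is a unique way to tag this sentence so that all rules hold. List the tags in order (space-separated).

DET PREP CONJ CONJ CONJ DET DET DET

Candidates per position — 1:zaarndrax {DET,CONJ}; 2:viafap {DET,PREP}; 3:flouskdex {DET,CONJ}; 4:skougiask {CONJ,PREP}; 5:skougiask {CONJ,PREP}; 6:faiflau {DET}; 7:faiflau {DET}; 8:flouskdex {DET,CONJ}.
Position 8: CONJ is ruled out by rule 1; that leaves DET.
The remaining ambiguous positions (1, 2, 3, 4, 5) are resolved jointly — only one combination satisfies every rule.
The only consistent sequence is: DET PREP CONJ CONJ CONJ DET DET DET.
Rule-by-rule: rule 1 holds; rule 2 holds; rule 3 holds; rule 4 holds.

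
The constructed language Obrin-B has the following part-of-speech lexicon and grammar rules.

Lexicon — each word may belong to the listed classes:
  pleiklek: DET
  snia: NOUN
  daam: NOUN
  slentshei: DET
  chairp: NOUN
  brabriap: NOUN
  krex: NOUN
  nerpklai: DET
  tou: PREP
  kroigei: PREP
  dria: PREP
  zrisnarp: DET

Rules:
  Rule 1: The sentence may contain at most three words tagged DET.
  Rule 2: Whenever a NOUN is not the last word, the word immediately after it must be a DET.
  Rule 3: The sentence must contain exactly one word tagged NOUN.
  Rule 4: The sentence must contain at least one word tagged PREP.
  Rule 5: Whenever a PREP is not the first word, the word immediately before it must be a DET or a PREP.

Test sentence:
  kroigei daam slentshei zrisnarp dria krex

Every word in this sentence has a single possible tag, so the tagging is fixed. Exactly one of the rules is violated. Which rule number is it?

3

Fixed tagging: PREP NOUN DET DET PREP NOUN.
Applying the rules: R1 holds, R2 holds, R3 violated, R4 holds, R5 holds.
Only rule 3 fails.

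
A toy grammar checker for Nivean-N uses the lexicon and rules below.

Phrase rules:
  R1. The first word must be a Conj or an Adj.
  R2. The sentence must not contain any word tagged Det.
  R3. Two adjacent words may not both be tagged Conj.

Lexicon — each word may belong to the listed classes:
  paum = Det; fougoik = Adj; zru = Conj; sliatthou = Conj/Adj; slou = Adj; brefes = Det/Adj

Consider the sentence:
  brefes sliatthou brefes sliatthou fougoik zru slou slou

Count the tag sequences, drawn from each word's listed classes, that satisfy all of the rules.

Candidates per position — 1:brefes {Det,Adj}; 2:sliatthou {Conj,Adj}; 3:brefes {Det,Adj}; 4:sliatthou {Conj,Adj}; 5:fougoik {Adj}; 6:zru {Conj}; 7:slou {Adj}; 8:slou {Adj}.
There are 16 candidate sequences in total.
The sequences that satisfy every rule: Adj Conj Adj Conj Adj Conj Adj Adj; Adj Conj Adj Adj Adj Conj Adj Adj; Adj Adj Adj Conj Adj Conj Adj Adj; Adj Adj Adj Adj Adj Conj Adj Adj.
Count = 4.

4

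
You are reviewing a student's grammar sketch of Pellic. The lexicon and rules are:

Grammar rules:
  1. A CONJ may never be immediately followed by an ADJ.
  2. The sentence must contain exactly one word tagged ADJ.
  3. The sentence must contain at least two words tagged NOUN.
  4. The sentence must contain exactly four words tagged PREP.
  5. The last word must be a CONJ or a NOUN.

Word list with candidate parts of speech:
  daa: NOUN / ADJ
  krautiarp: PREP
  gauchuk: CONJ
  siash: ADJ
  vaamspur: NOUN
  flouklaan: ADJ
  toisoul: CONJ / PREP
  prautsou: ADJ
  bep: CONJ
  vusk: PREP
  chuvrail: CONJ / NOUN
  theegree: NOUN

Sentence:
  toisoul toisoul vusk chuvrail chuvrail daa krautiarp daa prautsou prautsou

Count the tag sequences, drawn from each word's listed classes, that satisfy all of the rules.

Candidates per position — 1:toisoul {CONJ,PREP}; 2:toisoul {CONJ,PREP}; 3:vusk {PREP}; 4:chuvrail {CONJ,NOUN}; 5:chuvrail {CONJ,NOUN}; 6:daa {NOUN,ADJ}; 7:krautiarp {PREP}; 8:daa {NOUN,ADJ}; 9:prautsou {ADJ}; 10:prautsou {ADJ}.
There are 64 candidate sequences in total.
Rule 2 cannot be satisfied by any choice of tags from the lexicon.
So there is no consistent tagging.
Count = 0.

0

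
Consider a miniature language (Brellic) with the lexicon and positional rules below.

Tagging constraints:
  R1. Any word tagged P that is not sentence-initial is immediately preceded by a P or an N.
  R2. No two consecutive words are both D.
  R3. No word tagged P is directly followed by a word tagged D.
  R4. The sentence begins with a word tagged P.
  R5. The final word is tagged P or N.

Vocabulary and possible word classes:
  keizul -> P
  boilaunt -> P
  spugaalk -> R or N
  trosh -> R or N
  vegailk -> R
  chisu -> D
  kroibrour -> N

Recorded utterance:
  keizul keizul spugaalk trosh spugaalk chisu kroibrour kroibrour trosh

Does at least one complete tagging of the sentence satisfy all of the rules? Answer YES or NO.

YES

Candidates per position — 1:keizul {P}; 2:keizul {P}; 3:spugaalk {R,N}; 4:trosh {R,N}; 5:spugaalk {R,N}; 6:chisu {D}; 7:kroibrour {N}; 8:kroibrour {N}; 9:trosh {R,N}.
One satisfying assignment: P P N N R D N N N.
Checking: rule 1 ok; rule 2 ok; rule 3 ok; rule 4 ok; rule 5 ok.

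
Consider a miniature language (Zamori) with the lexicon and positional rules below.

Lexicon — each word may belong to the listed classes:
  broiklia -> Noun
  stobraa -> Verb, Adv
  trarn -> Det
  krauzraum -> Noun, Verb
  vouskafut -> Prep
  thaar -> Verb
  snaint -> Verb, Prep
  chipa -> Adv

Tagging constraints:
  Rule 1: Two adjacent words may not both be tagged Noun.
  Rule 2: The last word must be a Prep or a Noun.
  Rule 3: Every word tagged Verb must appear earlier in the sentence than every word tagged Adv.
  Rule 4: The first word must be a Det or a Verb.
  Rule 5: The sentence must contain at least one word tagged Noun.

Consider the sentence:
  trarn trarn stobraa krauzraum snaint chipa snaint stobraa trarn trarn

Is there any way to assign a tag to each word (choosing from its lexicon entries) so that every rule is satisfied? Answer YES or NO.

Candidates per position — 1:trarn {Det}; 2:trarn {Det}; 3:stobraa {Verb,Adv}; 4:krauzraum {Noun,Verb}; 5:snaint {Verb,Prep}; 6:chipa {Adv}; 7:snaint {Verb,Prep}; 8:stobraa {Verb,Adv}; 9:trarn {Det}; 10:trarn {Det}.
Rule 2 cannot be satisfied by any choice of tags from the lexicon.
So there is no consistent tagging.

NO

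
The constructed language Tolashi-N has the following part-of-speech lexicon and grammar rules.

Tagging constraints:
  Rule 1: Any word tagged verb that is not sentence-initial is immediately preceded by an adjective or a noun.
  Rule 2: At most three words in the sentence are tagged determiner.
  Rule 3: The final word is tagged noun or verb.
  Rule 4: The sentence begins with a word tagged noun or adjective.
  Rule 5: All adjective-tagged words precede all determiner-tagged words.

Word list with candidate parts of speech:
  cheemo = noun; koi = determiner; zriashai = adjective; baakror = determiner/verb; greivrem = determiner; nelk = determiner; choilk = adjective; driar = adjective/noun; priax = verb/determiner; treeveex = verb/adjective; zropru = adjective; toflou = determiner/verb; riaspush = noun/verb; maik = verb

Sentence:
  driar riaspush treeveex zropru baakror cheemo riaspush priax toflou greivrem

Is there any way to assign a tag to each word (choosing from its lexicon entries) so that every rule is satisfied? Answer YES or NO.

Candidates per position — 1:driar {adjective,noun}; 2:riaspush {noun,verb}; 3:treeveex {verb,adjective}; 4:zropru {adjective}; 5:baakror {determiner,verb}; 6:cheemo {noun}; 7:riaspush {noun,verb}; 8:priax {verb,determiner}; 9:toflou {determiner,verb}; 10:greivrem {determiner}.
Rule 3 cannot be satisfied by any choice of tags from the lexicon.
So there is no consistent tagging.

NO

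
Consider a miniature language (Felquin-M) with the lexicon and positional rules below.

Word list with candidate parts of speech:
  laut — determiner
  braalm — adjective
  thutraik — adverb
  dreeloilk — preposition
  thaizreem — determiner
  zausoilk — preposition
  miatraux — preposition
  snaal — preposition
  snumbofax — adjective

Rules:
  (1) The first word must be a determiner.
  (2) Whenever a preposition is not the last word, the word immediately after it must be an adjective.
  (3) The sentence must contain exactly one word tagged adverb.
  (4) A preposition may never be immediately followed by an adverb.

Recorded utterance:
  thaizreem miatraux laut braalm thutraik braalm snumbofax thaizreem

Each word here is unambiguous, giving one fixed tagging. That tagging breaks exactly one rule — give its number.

2

Fixed tagging: determiner preposition determiner adjective adverb adjective adjective determiner.
Rule check: R1 ok, R2 fails, R3 ok, R4 ok.
Only rule 2 fails.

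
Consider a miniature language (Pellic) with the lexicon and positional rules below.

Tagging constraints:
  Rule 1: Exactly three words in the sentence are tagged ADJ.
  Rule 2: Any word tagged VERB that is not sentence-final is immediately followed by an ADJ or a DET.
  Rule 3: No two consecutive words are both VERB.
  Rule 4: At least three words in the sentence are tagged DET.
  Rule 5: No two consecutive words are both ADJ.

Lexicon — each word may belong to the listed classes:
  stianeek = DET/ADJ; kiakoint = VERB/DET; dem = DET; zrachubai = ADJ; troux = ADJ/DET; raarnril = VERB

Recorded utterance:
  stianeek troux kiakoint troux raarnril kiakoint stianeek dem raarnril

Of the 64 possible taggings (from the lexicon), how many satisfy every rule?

Candidates per position — 1:stianeek {DET,ADJ}; 2:troux {ADJ,DET}; 3:kiakoint {VERB,DET}; 4:troux {ADJ,DET}; 5:raarnril {VERB}; 6:kiakoint {VERB,DET}; 7:stianeek {DET,ADJ}; 8:dem {DET}; 9:raarnril {VERB}.
There are 64 candidate sequences in total.
The sequences that satisfy every rule: DET ADJ VERB ADJ VERB DET ADJ DET VERB; DET ADJ DET ADJ VERB DET ADJ DET VERB; ADJ DET VERB ADJ VERB DET ADJ DET VERB; ADJ DET DET ADJ VERB DET ADJ DET VERB.
Count = 4.

4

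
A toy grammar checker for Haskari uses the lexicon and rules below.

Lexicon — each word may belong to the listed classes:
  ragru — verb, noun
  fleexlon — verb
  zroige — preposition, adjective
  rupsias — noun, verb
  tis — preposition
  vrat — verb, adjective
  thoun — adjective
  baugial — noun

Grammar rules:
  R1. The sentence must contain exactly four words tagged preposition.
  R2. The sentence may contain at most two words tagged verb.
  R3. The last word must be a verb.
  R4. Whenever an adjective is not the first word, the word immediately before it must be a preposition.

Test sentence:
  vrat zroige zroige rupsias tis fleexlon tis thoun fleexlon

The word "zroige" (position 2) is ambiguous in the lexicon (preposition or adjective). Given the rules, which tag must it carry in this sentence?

Candidates per position — 1:vrat {verb,adjective}; 2:zroige {preposition,adjective}; 3:zroige {preposition,adjective}; 4:rupsias {noun,verb}; 5:tis {preposition}; 6:fleexlon {verb}; 7:tis {preposition}; 8:thoun {adjective}; 9:fleexlon {verb}.
Position 1: verb is ruled out by rule 2; that leaves adjective.
Position 2: adjective is ruled out by rule 1; that leaves preposition.
Position 3: adjective is ruled out by rule 1; that leaves preposition.
Position 4: verb is ruled out by rule 2; that leaves noun.
The only consistent sequence is: adjective preposition preposition noun preposition verb preposition adjective verb.
Checking: rule 1 ✓; rule 2 ✓; rule 3 ✓; rule 4 ✓.

preposition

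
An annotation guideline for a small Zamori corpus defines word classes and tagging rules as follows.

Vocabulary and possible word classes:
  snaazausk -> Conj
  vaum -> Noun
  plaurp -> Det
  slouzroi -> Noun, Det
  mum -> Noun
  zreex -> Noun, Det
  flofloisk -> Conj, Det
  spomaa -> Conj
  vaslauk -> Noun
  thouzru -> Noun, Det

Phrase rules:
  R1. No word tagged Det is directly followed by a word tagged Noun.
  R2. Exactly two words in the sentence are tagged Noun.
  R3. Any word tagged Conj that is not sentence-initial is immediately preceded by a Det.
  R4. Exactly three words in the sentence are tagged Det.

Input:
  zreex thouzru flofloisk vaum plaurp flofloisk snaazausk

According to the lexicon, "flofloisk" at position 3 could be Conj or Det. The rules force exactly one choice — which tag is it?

Conj

Candidates per position — 1:zreex {Noun,Det}; 2:thouzru {Noun,Det}; 3:flofloisk {Conj,Det}; 4:vaum {Noun}; 5:plaurp {Det}; 6:flofloisk {Conj,Det}; 7:snaazausk {Conj}.
Word 3 cannot be Det — rule 1 would then fail for every completion. It is Conj.
Word 6 cannot be Conj — rule 3 would then fail for every completion. It is Det.
Word 2 cannot be Noun — rule 3 would then fail for every completion. It is Det.
Word 1 cannot be Det — rule 2 would then fail for every completion. It is Noun.
So the tagging must be: Noun Det Conj Noun Det Det Conj.
Checking: rule 1 satisfied; rule 2 satisfied; rule 3 satisfied; rule 4 satisfied.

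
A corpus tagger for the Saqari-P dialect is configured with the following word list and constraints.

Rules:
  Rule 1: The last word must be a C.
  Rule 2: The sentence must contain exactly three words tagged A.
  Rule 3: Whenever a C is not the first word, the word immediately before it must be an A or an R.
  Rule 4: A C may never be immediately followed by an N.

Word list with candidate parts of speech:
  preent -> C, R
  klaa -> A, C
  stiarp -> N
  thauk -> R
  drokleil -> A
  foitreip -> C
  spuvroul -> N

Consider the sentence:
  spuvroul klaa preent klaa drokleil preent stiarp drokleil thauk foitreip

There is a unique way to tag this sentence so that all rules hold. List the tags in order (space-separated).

Candidates per position — 1:spuvroul {N}; 2:klaa {A,C}; 3:preent {C,R}; 4:klaa {A,C}; 5:drokleil {A}; 6:preent {C,R}; 7:stiarp {N}; 8:drokleil {A}; 9:thauk {R}; 10:foitreip {C}.
Position 2: C is ruled out by rule 3; that leaves A.
Position 4: A is ruled out by rule 2; that leaves C.
Position 6: C is ruled out by rule 4; that leaves R.
Position 3: C is ruled out by rule 3; that leaves R.
So the tagging must be: N A R C A R N A R C.
Checking: rule 1 satisfied; rule 2 satisfied; rule 3 satisfied; rule 4 satisfied.

N A R C A R N A R C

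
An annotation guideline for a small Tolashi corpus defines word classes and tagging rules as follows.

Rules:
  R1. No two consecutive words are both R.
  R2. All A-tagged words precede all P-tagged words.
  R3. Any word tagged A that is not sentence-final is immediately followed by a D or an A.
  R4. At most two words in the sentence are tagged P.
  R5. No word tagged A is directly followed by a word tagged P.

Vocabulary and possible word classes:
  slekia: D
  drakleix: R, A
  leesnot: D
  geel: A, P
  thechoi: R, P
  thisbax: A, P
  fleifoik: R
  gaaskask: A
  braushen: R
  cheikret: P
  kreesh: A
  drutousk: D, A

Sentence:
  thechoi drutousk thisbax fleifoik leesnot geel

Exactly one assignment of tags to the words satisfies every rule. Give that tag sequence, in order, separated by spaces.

Candidates per position — 1:thechoi {R,P}; 2:drutousk {D,A}; 3:thisbax {A,P}; 4:fleifoik {R}; 5:leesnot {D}; 6:geel {A,P}.
At position 2, choosing A makes rule 3 impossible to satisfy; hence D.
At position 3, choosing A makes rule 3 impossible to satisfy; hence P.
At position 6, choosing A makes rule 2 impossible to satisfy; hence P.
At position 1, choosing P makes rule 4 impossible to satisfy; hence R.
That leaves exactly one tagging: R D P R D P.
Checking: rule 1 ok; rule 2 ok; rule 3 ok; rule 4 ok; rule 5 ok.

R D P R D P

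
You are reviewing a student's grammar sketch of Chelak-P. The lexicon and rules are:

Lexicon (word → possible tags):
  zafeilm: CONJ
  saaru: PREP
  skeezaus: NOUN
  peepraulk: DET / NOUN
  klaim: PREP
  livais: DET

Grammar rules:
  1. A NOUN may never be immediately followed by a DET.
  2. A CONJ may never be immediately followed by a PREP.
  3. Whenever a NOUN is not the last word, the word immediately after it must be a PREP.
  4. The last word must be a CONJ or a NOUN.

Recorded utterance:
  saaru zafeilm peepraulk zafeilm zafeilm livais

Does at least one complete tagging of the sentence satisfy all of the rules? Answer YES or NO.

NO

Candidates per position — 1:saaru {PREP}; 2:zafeilm {CONJ}; 3:peepraulk {DET,NOUN}; 4:zafeilm {CONJ}; 5:zafeilm {CONJ}; 6:livais {DET}.
Rule 4 cannot be satisfied by any choice of tags from the lexicon.
So there is no consistent tagging.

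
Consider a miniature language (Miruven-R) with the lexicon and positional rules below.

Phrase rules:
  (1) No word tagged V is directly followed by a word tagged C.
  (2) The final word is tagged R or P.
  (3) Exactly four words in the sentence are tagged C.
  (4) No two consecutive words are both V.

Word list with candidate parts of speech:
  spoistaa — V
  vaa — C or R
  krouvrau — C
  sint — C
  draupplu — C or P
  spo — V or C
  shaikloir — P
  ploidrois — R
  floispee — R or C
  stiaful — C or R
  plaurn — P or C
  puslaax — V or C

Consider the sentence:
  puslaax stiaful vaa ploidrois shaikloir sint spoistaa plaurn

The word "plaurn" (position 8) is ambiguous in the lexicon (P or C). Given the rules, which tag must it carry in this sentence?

Candidates per position — 1:puslaax {V,C}; 2:stiaful {C,R}; 3:vaa {C,R}; 4:ploidrois {R}; 5:shaikloir {P}; 6:sint {C}; 7:spoistaa {V}; 8:plaurn {P,C}.
Position 8: C is ruled out by rule 1; that leaves P.
Position 1: V is ruled out by rule 3; that leaves C.
Position 2: R is ruled out by rule 3; that leaves C.
Position 3: R is ruled out by rule 3; that leaves C.
So the tagging must be: C C C R P C V P.
Checking: rule 1 ✓; rule 2 ✓; rule 3 ✓; rule 4 ✓.

P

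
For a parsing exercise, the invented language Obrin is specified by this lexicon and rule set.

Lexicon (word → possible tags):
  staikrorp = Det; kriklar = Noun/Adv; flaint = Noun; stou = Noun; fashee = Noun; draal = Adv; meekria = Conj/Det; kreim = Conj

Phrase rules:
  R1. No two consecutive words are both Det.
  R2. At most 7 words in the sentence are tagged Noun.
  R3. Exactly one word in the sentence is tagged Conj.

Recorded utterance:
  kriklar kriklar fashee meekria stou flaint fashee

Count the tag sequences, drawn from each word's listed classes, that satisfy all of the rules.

Candidates per position — 1:kriklar {Noun,Adv}; 2:kriklar {Noun,Adv}; 3:fashee {Noun}; 4:meekria {Conj,Det}; 5:stou {Noun}; 6:flaint {Noun}; 7:fashee {Noun}.
There are 8 candidate sequences in total.
The sequences that satisfy every rule: Noun Noun Noun Conj Noun Noun Noun; Noun Adv Noun Conj Noun Noun Noun; Adv Noun Noun Conj Noun Noun Noun; Adv Adv Noun Conj Noun Noun Noun.
Count = 4.

4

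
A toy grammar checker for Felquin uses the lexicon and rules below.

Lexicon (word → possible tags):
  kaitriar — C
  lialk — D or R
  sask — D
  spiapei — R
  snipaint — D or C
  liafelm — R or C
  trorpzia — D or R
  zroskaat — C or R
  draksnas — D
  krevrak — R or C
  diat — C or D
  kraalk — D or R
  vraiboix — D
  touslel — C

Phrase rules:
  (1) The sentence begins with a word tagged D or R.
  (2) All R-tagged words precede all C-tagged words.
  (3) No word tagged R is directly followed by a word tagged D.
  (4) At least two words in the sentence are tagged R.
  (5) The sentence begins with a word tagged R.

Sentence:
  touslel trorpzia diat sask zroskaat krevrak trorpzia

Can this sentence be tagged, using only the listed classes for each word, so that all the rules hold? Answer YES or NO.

Candidates per position — 1:touslel {C}; 2:trorpzia {D,R}; 3:diat {C,D}; 4:sask {D}; 5:zroskaat {C,R}; 6:krevrak {R,C}; 7:trorpzia {D,R}.
Rule 1 cannot be satisfied by any choice of tags from the lexicon.
So there is no consistent tagging.

NO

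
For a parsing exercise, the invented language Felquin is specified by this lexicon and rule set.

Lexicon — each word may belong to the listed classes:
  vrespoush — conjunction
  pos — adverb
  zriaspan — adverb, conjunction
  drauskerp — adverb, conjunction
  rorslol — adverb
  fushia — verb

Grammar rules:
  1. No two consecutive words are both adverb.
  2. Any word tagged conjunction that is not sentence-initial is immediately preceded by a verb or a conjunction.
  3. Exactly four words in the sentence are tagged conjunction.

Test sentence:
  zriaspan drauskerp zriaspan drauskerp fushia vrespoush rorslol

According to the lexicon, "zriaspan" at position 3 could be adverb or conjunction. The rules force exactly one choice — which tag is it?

Candidates per position — 1:zriaspan {adverb,conjunction}; 2:drauskerp {adverb,conjunction}; 3:zriaspan {adverb,conjunction}; 4:drauskerp {adverb,conjunction}; 5:fushia {verb}; 6:vrespoush {conjunction}; 7:rorslol {adverb}.
Position 3: the remaining choice is settled jointly with positions 1, 2, 4 — only conjunction at position 3 is part of a tagging that satisfies every rule.
The only consistent sequence is: conjunction conjunction conjunction adverb verb conjunction adverb.
Checking: rule 1 satisfied; rule 2 satisfied; rule 3 satisfied.

conjunction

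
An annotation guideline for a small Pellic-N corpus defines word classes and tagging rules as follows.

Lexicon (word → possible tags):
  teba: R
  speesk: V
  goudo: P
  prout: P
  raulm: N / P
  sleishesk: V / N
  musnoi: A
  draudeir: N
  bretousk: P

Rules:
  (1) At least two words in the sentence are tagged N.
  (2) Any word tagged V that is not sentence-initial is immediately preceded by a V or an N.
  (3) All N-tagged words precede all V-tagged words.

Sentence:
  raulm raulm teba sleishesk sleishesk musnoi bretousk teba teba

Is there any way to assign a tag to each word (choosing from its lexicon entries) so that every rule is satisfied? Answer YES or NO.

Candidates per position — 1:raulm {N,P}; 2:raulm {N,P}; 3:teba {R}; 4:sleishesk {V,N}; 5:sleishesk {V,N}; 6:musnoi {A}; 7:bretousk {P}; 8:teba {R}; 9:teba {R}.
One satisfying assignment: P P R N N A P R R.
Rule-by-rule: rule 1 ✓; rule 2 ✓; rule 3 ✓.

YES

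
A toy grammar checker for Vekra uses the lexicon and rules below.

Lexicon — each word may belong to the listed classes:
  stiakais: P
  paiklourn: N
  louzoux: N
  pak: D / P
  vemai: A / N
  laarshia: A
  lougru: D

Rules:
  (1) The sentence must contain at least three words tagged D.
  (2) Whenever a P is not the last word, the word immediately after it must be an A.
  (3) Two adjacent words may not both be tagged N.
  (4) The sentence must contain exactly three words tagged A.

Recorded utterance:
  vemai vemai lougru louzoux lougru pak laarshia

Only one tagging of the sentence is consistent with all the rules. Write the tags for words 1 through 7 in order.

Candidates per position — 1:vemai {A,N}; 2:vemai {A,N}; 3:lougru {D}; 4:louzoux {N}; 5:lougru {D}; 6:pak {D,P}; 7:laarshia {A}.
At position 1, choosing N makes rule 4 impossible to satisfy; hence A.
At position 2, choosing N makes rule 4 impossible to satisfy; hence A.
At position 6, choosing P makes rule 1 impossible to satisfy; hence D.
That leaves exactly one tagging: A A D N D D A.
Rule-by-rule: rule 1 holds; rule 2 holds; rule 3 holds; rule 4 holds.

A A D N D D A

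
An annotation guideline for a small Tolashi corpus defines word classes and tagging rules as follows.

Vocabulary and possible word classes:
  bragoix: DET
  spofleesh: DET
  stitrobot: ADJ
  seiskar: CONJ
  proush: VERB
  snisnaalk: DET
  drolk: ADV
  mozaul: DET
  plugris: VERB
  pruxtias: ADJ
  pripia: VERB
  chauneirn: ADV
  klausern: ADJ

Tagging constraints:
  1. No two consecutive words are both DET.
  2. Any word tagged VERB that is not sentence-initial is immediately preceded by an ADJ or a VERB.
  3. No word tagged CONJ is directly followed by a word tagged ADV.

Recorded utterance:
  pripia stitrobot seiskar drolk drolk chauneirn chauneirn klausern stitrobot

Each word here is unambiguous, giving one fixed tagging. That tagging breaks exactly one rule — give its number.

Fixed tagging: VERB ADJ CONJ ADV ADV ADV ADV ADJ ADJ.
Rule check: R1 pass, R2 pass, R3 fail.
Only rule 3 fails.

3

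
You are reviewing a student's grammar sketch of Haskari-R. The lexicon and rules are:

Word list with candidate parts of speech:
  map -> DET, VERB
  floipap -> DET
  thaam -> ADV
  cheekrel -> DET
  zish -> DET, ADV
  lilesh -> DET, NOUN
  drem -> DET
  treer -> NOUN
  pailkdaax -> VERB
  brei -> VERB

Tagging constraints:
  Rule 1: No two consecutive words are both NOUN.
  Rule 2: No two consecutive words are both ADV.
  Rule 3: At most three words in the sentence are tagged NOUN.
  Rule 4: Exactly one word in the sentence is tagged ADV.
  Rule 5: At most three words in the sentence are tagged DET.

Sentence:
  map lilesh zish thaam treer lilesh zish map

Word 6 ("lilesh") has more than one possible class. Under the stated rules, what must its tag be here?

DET

Candidates per position — 1:map {DET,VERB}; 2:lilesh {DET,NOUN}; 3:zish {DET,ADV}; 4:thaam {ADV}; 5:treer {NOUN}; 6:lilesh {DET,NOUN}; 7:zish {DET,ADV}; 8:map {DET,VERB}.
If word 3 were ADV, no tagging could satisfy rule 2; so word 3 is DET.
If word 6 were NOUN, no tagging could satisfy rule 1; so word 6 is DET.
If word 7 were ADV, no tagging could satisfy rule 4; so word 7 is DET.
If word 8 were DET, no tagging could satisfy rule 5; so word 8 is VERB.
If word 1 were DET, no tagging could satisfy rule 5; so word 1 is VERB.
If word 2 were DET, no tagging could satisfy rule 5; so word 2 is NOUN.
The unique satisfying tagging is: VERB NOUN DET ADV NOUN DET DET VERB.
Checking: rule 1 satisfied; rule 2 satisfied; rule 3 satisfied; rule 4 satisfied; rule 5 satisfied.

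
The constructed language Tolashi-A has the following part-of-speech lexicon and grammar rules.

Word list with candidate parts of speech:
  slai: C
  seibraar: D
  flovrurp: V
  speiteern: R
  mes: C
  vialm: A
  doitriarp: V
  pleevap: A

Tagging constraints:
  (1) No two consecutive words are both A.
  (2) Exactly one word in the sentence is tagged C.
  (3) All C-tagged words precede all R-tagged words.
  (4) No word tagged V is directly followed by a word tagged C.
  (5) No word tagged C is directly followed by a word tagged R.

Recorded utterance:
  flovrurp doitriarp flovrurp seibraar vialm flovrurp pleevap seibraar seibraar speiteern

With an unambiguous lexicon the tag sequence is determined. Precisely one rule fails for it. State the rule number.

2

Fixed tagging: V V V D A V A D D R.
Rule check: R1 ok, R2 fails, R3 ok, R4 ok, R5 ok.
Only rule 2 fails.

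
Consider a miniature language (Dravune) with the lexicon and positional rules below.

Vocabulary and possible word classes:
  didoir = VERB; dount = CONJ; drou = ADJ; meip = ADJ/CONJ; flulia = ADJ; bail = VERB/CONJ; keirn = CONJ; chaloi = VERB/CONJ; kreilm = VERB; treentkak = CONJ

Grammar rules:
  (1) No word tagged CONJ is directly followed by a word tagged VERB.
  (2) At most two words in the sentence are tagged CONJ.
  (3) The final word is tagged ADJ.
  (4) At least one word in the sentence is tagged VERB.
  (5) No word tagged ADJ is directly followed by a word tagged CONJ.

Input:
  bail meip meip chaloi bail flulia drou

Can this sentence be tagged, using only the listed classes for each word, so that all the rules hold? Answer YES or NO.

Candidates per position — 1:bail {VERB,CONJ}; 2:meip {ADJ,CONJ}; 3:meip {ADJ,CONJ}; 4:chaloi {VERB,CONJ}; 5:bail {VERB,CONJ}; 6:flulia {ADJ}; 7:drou {ADJ}.
One satisfying assignment: CONJ ADJ ADJ VERB VERB ADJ ADJ.
Checking: rule 1 satisfied; rule 2 satisfied; rule 3 satisfied; rule 4 satisfied; rule 5 satisfied.

YES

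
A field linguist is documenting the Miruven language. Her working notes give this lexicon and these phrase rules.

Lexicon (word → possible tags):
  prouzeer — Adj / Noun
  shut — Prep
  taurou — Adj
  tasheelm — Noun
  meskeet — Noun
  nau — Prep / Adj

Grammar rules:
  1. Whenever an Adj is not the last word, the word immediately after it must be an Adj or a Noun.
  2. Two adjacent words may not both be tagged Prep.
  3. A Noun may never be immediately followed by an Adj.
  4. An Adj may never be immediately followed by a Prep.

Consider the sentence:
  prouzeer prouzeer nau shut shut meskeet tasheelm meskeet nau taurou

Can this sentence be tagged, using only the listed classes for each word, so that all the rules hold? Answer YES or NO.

NO

Candidates per position — 1:prouzeer {Adj,Noun}; 2:prouzeer {Adj,Noun}; 3:nau {Prep,Adj}; 4:shut {Prep}; 5:shut {Prep}; 6:meskeet {Noun}; 7:tasheelm {Noun}; 8:meskeet {Noun}; 9:nau {Prep,Adj}; 10:taurou {Adj}.
Rule 2 cannot be satisfied by any choice of tags from the lexicon.
So there is no consistent tagging.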